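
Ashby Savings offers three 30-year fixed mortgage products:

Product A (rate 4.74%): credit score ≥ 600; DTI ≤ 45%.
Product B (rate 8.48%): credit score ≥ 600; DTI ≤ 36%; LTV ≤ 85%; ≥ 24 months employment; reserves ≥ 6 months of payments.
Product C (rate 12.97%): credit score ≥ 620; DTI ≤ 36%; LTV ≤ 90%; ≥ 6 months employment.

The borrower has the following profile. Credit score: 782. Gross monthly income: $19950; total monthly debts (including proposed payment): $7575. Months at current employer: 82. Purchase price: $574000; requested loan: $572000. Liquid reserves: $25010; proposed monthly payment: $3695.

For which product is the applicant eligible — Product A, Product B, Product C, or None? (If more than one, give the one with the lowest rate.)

DTI = 7,575/19,950 = 38%.
LTV = 572,000/574,000 = 99.7%.
Reserves = 25,010/3,695 = 6.8 months.
Product A: score 782 ≥ 600; DTI 38% ≤ 45% → qualifies.
Product B: score 782 ≥ 600; DTI 38% > 36%; LTV 99.7% > 85%; employment 82 ≥ 24 mo; reserves 6.8 ≥ 6 mo → does not qualify.
Product C: score 782 ≥ 620; DTI 38% > 36%; LTV 99.7% > 90%; employment 82 ≥ 6 mo → does not qualify.

Product A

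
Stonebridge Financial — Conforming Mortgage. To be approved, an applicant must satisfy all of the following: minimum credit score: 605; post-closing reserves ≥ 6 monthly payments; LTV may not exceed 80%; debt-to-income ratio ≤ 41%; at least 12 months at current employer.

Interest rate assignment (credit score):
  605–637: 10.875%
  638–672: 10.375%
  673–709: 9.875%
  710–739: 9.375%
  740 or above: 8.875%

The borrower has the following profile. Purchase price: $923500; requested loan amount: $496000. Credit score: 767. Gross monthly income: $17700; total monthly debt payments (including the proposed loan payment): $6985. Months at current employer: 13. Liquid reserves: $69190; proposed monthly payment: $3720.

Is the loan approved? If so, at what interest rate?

Credit score 767 ≥ 605 (meets minimum)
Reserves = 69,190/3,720 = 18.6 months ≥ 6
Employment 13 ≥ 12 months
LTV = 496,000/923,500 = 53.7% ≤ 80%
DTI = 6,985/17,700 = 39.5% ≤ 41%
All requirements met. Score 767 falls in the 740 or above tier → 8.875%.

Approved at 8.875%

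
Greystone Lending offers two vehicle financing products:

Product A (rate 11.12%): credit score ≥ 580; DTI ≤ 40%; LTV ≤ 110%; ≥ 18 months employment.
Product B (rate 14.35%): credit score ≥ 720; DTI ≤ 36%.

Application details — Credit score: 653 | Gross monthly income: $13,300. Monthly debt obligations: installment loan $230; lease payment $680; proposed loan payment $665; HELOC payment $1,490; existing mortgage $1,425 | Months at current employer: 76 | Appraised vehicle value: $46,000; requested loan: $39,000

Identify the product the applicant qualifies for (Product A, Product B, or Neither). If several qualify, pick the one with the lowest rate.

Product A

Total debts = (230 + 680 + 665 + 1,490 + 1,425) = 4,490; DTI = 4,490/13,300 = 33.8%.
LTV = 39,000/46,000 = 84.8%.
Product A: score 653 ≥ 580; DTI 33.8% ≤ 40%; LTV 84.8% ≤ 110%; employment 76 ≥ 18 mo → qualifies.
Product B: score 653 < 720; DTI 33.8% ≤ 36% → does not qualify.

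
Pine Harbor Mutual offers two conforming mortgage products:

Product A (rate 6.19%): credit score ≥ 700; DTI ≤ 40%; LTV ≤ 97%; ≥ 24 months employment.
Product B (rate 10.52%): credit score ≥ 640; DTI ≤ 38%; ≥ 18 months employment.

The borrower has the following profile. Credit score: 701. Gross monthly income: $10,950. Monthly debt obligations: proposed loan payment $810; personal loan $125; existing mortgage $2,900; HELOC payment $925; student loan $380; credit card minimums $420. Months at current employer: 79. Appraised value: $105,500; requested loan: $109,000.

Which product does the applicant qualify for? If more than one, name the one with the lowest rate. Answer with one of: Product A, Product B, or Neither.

Neither

Total debts = (810 + 125 + 2,900 + 925 + 380 + 420) = 5,560; DTI = 5,560/10,950 = 50.8%.
LTV = 109,000/105,500 = 103.3%.
Product A: score 701 ≥ 700; DTI 50.8% > 40%; LTV 103.3% > 97%; employment 79 ≥ 24 mo → does not qualify.
Product B: score 701 ≥ 640; DTI 50.8% > 38%; employment 79 ≥ 18 mo → does not qualify.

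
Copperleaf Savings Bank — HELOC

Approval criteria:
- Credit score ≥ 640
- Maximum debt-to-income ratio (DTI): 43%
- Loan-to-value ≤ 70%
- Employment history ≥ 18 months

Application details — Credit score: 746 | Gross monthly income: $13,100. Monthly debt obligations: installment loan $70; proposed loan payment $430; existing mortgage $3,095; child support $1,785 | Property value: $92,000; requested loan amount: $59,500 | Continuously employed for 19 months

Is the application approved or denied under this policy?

Approved

Credit score 746 ≥ 640 (meets)
Total monthly debts = (70 + 430 + 3,095 + 1,785) = 5,380. DTI: 5,380 ÷ 13,100 = 41.1%, within the 43% cap
LTV = 59,500/92,000 = 64.7% ≤ 70%
Employment 19 ≥ 18 months
All criteria satisfied.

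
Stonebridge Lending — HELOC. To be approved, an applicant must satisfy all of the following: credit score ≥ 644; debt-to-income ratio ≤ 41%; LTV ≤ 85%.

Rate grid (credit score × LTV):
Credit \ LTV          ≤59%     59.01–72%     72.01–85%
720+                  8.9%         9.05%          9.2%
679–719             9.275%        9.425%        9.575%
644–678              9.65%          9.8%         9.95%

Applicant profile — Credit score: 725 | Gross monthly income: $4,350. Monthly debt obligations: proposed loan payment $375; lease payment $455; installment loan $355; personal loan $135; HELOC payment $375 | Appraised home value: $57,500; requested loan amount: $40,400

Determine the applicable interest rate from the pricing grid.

Credit score 725 ≥ 644; Total monthly debts = (375 + 455 + 355 + 135 + 375) = 1,695. DTI: 1,695 ÷ 4,350 = 39%, within the 41% cap
LTV = 40,400/57,500 = 70.3% ≤ 85%
Score 725 is in the 720+ band; LTV 70.3% is in the 59.01–72% band → 9.05%.

9.05%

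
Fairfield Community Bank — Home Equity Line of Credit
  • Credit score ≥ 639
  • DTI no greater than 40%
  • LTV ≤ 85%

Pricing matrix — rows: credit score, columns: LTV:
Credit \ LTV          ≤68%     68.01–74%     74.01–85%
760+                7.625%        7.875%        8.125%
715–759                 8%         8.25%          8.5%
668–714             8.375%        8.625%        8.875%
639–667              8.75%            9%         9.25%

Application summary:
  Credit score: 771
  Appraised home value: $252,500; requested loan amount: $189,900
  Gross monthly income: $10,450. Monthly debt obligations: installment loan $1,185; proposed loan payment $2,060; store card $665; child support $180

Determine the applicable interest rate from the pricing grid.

8.125%

Credit score 771 ≥ 639; Total monthly debts = (1,185 + 2,060 + 665 + 180) = 4,090. Debt-to-income = 4,090/10,450 = 39.1% — meets 40% limit
Loan-to-value = 189,900/252,500 = 75.2% — pass (85% max)
Row: 771 falls in 760+. Column: 75.2% falls in 74.01–85%. Rate = 8.125%.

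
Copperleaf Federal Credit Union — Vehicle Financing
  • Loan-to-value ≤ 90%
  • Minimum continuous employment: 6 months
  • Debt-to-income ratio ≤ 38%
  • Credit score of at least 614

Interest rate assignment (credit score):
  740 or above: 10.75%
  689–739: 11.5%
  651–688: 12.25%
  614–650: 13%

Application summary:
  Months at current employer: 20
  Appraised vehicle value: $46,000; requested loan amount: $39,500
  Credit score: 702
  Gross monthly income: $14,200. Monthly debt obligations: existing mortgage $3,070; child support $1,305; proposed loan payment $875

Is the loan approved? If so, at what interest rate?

Approved at 11.5%

Credit score 702 ≥ 614 (meets minimum)
Employment 20 ≥ 6 months
Total monthly debts = (3,070 + 1,305 + 875) = 5,250. DTI = 5,250/14,200 = 37% ≤ 38%
Loan-to-value = 39,500/46,000 = 85.9% — pass (90% max)
All requirements met. Score 702 falls in the 689–739 tier → 11.5%.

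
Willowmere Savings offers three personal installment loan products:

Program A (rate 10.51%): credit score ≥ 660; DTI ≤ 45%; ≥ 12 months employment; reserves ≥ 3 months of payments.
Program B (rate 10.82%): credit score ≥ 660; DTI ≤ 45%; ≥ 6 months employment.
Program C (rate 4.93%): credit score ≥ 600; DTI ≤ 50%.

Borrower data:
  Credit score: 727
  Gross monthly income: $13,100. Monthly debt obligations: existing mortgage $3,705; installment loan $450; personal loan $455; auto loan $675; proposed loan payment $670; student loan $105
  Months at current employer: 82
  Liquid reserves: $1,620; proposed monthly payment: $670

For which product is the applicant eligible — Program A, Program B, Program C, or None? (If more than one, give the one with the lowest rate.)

Program C

Total debts = (3,705 + 450 + 455 + 675 + 670 + 105) = 6,060; DTI = 6,060/13,100 = 46.3%.
Reserves = 1,620/670 = 2.4 months.
Program A: score 727 ≥ 660; DTI 46.3% > 45%; employment 82 ≥ 12 mo; reserves 2.4 < 3 mo → does not qualify.
Program B: score 727 ≥ 660; DTI 46.3% > 45%; employment 82 ≥ 6 mo → does not qualify.
Program C: score 727 ≥ 600; DTI 46.3% ≤ 50% → qualifies.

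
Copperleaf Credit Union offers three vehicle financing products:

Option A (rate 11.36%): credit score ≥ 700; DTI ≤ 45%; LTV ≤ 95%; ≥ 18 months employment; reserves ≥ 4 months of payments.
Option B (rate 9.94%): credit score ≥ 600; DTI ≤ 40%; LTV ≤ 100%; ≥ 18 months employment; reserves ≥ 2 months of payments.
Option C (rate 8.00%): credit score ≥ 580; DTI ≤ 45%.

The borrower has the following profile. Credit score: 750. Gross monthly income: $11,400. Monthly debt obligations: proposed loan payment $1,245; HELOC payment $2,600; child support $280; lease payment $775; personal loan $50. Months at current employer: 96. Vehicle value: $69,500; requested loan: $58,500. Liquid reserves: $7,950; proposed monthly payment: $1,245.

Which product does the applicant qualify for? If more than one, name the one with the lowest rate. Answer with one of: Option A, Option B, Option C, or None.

Option C

Total debts = (1,245 + 2,600 + 280 + 775 + 50) = 4,950; DTI = 4,950/11,400 = 43.4%.
LTV = 58,500/69,500 = 84.2%.
Reserves = 7,950/1,245 = 6.4 months.
Option A: score 750 ≥ 700; DTI 43.4% ≤ 45%; LTV 84.2% ≤ 95%; employment 96 ≥ 18 mo; reserves 6.4 ≥ 4 mo → qualifies.
Option B: score 750 ≥ 600; DTI 43.4% > 40%; LTV 84.2% ≤ 100%; employment 96 ≥ 18 mo; reserves 6.4 ≥ 2 mo → does not qualify.
Option C: score 750 ≥ 580; DTI 43.4% ≤ 45% → qualifies.
Qualifying: Option A, Option C. Lowest rate is 8.00% → Option C.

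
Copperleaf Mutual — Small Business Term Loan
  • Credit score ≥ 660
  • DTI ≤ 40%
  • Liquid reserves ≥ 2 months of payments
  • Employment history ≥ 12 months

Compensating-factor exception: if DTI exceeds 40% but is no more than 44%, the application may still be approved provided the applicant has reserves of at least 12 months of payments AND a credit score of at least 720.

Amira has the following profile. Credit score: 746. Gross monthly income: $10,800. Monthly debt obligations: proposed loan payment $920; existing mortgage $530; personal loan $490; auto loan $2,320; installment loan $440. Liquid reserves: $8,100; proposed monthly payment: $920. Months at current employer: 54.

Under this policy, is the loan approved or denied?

Denied

Credit score 746 ≥ 660 (meets base)
Total debts = (920 + 530 + 490 + 2,320 + 440) = 4,700. DTI = 4,700/10,800 = 43.5% > 40% — standard DTI limit exceeded.
Reserves: 8,100 ÷ 920 = 8.8 months (meets 2-month minimum)
Employment 54 ≥ 12 months
43.5% falls in the override range (40%–44%), so the compensating-factor test applies.
Reserves 8.8 < 12 months; credit score 746 ≥ 720.
Compensating-factor requirement not fully met.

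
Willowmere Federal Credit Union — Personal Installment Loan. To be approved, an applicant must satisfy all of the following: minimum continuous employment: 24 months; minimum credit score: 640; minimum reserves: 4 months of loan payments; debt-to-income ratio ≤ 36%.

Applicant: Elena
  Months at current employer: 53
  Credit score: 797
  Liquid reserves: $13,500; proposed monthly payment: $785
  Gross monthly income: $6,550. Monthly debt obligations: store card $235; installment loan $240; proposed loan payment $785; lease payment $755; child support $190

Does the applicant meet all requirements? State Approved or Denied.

Employment 53 ≥ 24 months
Credit score 797 ≥ 640 (meets)
Reserves: 13,500 ÷ 785 = 17.2 months (meets 4-month minimum)
Total monthly debts = (235 + 240 + 785 + 755 + 190) = 2,205. Debt-to-income = 2,205/6,550 = 33.7% — meets 36% limit
All criteria satisfied.

Approved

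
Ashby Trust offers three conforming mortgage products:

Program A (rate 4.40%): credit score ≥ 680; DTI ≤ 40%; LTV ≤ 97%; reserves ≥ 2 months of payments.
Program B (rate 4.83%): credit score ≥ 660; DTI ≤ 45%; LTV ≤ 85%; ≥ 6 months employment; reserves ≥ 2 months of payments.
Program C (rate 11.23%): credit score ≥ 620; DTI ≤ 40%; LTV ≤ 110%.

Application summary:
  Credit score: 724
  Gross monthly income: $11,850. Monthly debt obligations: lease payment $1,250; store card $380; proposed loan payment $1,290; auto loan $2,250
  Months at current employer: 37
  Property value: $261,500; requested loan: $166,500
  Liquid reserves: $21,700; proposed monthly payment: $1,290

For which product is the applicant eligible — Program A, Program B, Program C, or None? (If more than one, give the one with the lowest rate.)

Program B

Total debts = (1,250 + 380 + 1,290 + 2,250) = 5,170; DTI = 5,170/11,850 = 43.6%.
LTV = 166,500/261,500 = 63.7%.
Reserves = 21,700/1,290 = 16.8 months.
Program A: score 724 ≥ 680; DTI 43.6% > 40%; LTV 63.7% ≤ 97%; reserves 16.8 ≥ 2 mo → does not qualify.
Program B: score 724 ≥ 660; DTI 43.6% ≤ 45%; LTV 63.7% ≤ 85%; employment 37 ≥ 6 mo; reserves 16.8 ≥ 2 mo → qualifies.
Program C: score 724 ≥ 620; DTI 43.6% > 40%; LTV 63.7% ≤ 110% → does not qualify.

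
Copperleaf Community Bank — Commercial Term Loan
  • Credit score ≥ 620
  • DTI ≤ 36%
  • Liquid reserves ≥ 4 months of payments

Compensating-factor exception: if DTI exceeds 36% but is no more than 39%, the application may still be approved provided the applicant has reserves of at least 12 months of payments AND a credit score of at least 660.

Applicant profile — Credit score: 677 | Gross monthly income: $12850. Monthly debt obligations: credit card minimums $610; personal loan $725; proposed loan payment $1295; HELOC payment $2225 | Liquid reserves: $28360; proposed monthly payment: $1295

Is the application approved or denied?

Credit score 677 ≥ 620 (meets base)
Total debts = (610 + 725 + 1,295 + 2,225) = 4,855. DTI: 4,855 ÷ 12,850 = 37.8%, over the 36% base limit.
Reserves = 28,360/1,295 = 21.9 months ≥ 4
DTI 37.8% is within the 36%–39% exception band; checking compensating factors.
Override check — reserves: 21.9 mo (ok); score: 677 (ok).
Both override conditions satisfied; DTI exception granted.

Approved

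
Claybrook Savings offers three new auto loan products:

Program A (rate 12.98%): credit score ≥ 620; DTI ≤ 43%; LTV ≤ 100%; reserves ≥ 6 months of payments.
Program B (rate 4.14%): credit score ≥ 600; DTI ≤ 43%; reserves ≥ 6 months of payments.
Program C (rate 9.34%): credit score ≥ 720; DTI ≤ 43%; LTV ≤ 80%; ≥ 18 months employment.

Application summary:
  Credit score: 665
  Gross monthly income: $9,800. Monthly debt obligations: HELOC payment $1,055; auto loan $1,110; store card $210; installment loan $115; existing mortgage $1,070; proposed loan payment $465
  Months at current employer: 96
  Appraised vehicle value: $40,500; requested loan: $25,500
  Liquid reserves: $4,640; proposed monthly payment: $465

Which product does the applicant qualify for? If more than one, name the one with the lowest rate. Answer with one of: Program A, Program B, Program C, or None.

Program B

Total debts = (1,055 + 1,110 + 210 + 115 + 1,070 + 465) = 4,025; DTI = 4,025/9,800 = 41.1%.
LTV = 25,500/40,500 = 63%.
Reserves = 4,640/465 = 10.0 months.
Program A: score 665 ≥ 620; DTI 41.1% ≤ 43%; LTV 63% ≤ 100%; reserves 10.0 ≥ 6 mo → qualifies.
Program B: score 665 ≥ 600; DTI 41.1% ≤ 43%; reserves 10.0 ≥ 6 mo → qualifies.
Program C: score 665 < 720; DTI 41.1% ≤ 43%; LTV 63% ≤ 80%; employment 96 ≥ 18 mo → does not qualify.
Qualifying: Program A, Program B. Lowest rate is 4.14% → Program B.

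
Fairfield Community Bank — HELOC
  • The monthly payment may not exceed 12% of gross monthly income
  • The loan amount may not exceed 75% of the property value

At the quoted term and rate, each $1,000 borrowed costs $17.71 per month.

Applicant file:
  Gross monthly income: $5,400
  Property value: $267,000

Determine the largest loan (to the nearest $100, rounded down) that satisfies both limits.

Payment cap: 12% × $5,400 = $648/month.
At $17.71 per $1,000, that supports 648/17.71 × 1,000 ≈ $36,589 → $36,500.
LTV cap: 75% × $267,000 = $200,250 → $200,200.
Binding constraint: payment-to-income.

$36,500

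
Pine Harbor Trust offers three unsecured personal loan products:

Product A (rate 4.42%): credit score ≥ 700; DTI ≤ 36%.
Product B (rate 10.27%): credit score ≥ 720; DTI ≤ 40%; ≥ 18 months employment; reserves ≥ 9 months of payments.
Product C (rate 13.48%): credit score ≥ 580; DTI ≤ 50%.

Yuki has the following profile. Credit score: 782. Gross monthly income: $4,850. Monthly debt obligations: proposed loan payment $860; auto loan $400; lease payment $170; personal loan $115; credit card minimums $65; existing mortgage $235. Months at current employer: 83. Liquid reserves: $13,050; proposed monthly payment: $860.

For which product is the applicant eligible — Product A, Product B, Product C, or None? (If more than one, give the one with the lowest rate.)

Total debts = (860 + 400 + 170 + 115 + 65 + 235) = 1,845; DTI = 1,845/4,850 = 38%.
Reserves = 13,050/860 = 15.2 months.
Product A: score 782 ≥ 700; DTI 38% > 36% → does not qualify.
Product B: score 782 ≥ 720; DTI 38% ≤ 40%; employment 83 ≥ 18 mo; reserves 15.2 ≥ 9 mo → qualifies.
Product C: score 782 ≥ 580; DTI 38% ≤ 50% → qualifies.
Qualifying: Product B, Product C. Lowest rate is 10.27% → Product B.

Product B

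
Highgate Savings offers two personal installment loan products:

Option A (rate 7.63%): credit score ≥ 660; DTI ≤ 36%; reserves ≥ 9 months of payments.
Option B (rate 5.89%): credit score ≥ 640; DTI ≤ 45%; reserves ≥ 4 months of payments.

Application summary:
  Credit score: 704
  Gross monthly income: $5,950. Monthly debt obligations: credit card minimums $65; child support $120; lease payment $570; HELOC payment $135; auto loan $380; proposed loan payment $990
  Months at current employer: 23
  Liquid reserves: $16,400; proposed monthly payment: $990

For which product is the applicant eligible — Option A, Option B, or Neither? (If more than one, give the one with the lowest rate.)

Total debts = (65 + 120 + 570 + 135 + 380 + 990) = 2,260; DTI = 2,260/5,950 = 38%.
Reserves = 16,400/990 = 16.6 months.
Option A: score 704 ≥ 660; DTI 38% > 36%; reserves 16.6 ≥ 9 mo → does not qualify.
Option B: score 704 ≥ 640; DTI 38% ≤ 45%; reserves 16.6 ≥ 4 mo → qualifies.

Option B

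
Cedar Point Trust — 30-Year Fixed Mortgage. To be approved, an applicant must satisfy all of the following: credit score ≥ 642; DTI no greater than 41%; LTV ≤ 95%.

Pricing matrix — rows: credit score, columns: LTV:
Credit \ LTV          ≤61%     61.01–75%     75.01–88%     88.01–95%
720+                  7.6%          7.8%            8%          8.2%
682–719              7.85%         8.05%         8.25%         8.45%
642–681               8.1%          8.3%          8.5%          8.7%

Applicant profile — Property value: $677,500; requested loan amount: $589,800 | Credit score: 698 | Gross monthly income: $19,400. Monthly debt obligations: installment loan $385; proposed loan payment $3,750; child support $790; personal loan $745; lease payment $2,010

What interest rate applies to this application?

Credit score 698 ≥ 642; Total monthly debts = (385 + 3,750 + 790 + 745 + 2,010) = 7,680. DTI: 7,680 ÷ 19,400 = 39.6%, within the 41% cap
Loan-to-value = 589,800/677,500 = 87.1% — pass (95% max)
Score 698 is in the 682–719 band; LTV 87.1% is in the 75.01–88% band → 8.25%.

8.25%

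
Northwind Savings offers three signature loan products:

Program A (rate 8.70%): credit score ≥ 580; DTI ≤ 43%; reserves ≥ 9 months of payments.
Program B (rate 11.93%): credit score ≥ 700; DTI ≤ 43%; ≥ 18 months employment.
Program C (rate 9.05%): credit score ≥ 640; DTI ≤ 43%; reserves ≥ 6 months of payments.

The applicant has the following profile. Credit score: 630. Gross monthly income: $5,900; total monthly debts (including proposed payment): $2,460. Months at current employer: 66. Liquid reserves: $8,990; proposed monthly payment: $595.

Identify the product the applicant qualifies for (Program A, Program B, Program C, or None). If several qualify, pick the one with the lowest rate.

DTI = 2,460/5,900 = 41.7%.
Reserves = 8,990/595 = 15.1 months.
Program A: score 630 ≥ 580; DTI 41.7% ≤ 43%; reserves 15.1 ≥ 9 mo → qualifies.
Program B: score 630 < 700; DTI 41.7% ≤ 43%; employment 66 ≥ 18 mo → does not qualify.
Program C: score 630 < 640; DTI 41.7% ≤ 43%; reserves 15.1 ≥ 6 mo → does not qualify.

Program A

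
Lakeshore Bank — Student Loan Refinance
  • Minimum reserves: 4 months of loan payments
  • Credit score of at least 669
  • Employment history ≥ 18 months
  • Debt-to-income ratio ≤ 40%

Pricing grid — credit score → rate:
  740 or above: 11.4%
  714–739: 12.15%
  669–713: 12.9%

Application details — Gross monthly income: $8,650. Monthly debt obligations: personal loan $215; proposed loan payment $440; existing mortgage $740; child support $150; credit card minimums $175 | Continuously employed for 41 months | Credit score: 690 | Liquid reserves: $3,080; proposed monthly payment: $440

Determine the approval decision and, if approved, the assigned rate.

Credit score 690 ≥ 669 (meets minimum)
Employment 41 ≥ 18 months
Liquid reserves cover 3,080/440 = 7.0 months — ≥ 4 required
Total monthly debts = (215 + 440 + 740 + 150 + 175) = 1,720. Debt-to-income = 1,720/8,650 = 19.9% — meets 40% limit
All requirements met. Score 690 falls in the 669–713 tier → 12.9%.

Approved at 12.9%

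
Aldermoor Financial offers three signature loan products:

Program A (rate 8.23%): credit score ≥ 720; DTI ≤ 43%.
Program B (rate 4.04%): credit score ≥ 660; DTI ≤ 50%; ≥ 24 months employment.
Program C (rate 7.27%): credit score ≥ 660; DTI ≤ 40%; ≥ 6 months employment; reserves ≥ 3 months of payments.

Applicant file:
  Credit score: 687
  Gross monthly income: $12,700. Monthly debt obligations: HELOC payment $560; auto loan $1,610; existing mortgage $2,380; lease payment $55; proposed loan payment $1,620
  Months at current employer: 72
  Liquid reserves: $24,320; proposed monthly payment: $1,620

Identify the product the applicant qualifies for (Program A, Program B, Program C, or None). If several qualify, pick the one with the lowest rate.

Total debts = (560 + 1,610 + 2,380 + 55 + 1,620) = 6,225; DTI = 6,225/12,700 = 49%.
Reserves = 24,320/1,620 = 15.0 months.
Program A: score 687 < 720; DTI 49% > 43% → does not qualify.
Program B: score 687 ≥ 660; DTI 49% ≤ 50%; employment 72 ≥ 24 mo → qualifies.
Program C: score 687 ≥ 660; DTI 49% > 40%; employment 72 ≥ 6 mo; reserves 15.0 ≥ 3 mo → does not qualify.

Program B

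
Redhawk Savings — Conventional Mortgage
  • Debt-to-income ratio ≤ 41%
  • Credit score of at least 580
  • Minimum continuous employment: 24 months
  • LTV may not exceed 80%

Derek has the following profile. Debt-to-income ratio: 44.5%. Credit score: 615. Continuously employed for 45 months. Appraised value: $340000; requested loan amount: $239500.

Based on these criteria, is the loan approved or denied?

Debt-to-income 44.5% vs 41% cap — fail
Credit score 615 ≥ 580 (meets)
Employment 45 ≥ 24 months
Loan-to-value = 239,500/340,000 = 70.4% — pass (80% max)
Fails on DTI.

Denied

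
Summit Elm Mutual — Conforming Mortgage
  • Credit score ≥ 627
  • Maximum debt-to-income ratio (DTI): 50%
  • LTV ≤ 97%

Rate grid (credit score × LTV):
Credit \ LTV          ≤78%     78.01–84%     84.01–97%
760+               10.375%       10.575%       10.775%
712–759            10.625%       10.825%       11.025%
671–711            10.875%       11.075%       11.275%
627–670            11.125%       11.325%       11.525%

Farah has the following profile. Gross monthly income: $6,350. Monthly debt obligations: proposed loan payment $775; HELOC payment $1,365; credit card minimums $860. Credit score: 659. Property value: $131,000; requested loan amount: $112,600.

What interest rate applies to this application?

Credit score 659 ≥ 627; Total monthly debts = (775 + 1,365 + 860) = 3,000. Debt-to-income = 3,000/6,350 = 47.2% — meets 50% limit
Loan-to-value = 112,600/131,000 = 86% — pass (97% max)
Score 659 is in the 627–670 band; LTV 86% is in the 84.01–97% band → 11.525%.

11.525%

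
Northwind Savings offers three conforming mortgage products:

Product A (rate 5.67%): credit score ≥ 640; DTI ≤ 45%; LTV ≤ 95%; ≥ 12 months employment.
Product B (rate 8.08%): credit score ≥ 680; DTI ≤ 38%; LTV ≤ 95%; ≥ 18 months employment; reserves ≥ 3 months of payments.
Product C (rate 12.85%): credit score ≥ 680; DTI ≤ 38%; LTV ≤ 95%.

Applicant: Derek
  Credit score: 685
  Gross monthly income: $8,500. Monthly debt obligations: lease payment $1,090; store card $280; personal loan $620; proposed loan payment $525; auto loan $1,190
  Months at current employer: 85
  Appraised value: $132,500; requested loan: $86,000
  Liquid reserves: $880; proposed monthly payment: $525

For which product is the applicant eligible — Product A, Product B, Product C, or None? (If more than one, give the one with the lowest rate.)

Product A

Total debts = (1,090 + 280 + 620 + 525 + 1,190) = 3,705; DTI = 3,705/8,500 = 43.6%.
LTV = 86,000/132,500 = 64.9%.
Reserves = 880/525 = 1.7 months.
Product A: score 685 ≥ 640; DTI 43.6% ≤ 45%; LTV 64.9% ≤ 95%; employment 85 ≥ 12 mo → qualifies.
Product B: score 685 ≥ 680; DTI 43.6% > 38%; LTV 64.9% ≤ 95%; employment 85 ≥ 18 mo; reserves 1.7 < 3 mo → does not qualify.
Product C: score 685 ≥ 680; DTI 43.6% > 38%; LTV 64.9% ≤ 95% → does not qualify.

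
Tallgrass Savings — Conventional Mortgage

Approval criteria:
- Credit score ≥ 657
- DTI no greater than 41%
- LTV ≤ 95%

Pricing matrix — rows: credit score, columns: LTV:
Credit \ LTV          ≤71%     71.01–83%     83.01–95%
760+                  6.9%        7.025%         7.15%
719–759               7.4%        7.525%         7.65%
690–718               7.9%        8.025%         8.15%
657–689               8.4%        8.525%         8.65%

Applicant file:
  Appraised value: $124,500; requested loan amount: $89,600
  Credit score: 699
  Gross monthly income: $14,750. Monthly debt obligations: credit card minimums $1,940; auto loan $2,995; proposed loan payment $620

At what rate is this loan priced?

8.025%

Credit score 699 ≥ 657; Total monthly debts = (1,940 + 2,995 + 620) = 5,555. Debt-to-income = 5,555/14,750 = 37.7% — meets 41% limit
LTV = 89,600/124,500 = 72% ≤ 95%
Row: 699 falls in 690–718. Column: 72% falls in 71.01–83%. Rate = 8.025%.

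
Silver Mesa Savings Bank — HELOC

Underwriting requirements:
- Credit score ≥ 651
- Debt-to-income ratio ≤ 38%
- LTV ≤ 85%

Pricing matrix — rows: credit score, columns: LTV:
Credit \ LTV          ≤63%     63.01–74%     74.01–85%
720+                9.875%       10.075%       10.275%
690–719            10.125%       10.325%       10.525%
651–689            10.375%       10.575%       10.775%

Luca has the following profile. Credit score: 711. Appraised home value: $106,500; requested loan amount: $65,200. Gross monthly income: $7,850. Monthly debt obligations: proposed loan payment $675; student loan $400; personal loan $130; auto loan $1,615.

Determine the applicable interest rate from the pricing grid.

Credit score 711 ≥ 651; Total monthly debts = (675 + 400 + 130 + 1,615) = 2,820. DTI = 2,820/7,850 = 35.9% ≤ 38%
LTV: 65,200 ÷ 106,500 = 61.2%, within 85% cap
Score 711 is in the 690–719 band; LTV 61.2% is in the ≤63% band → 10.125%.

10.125%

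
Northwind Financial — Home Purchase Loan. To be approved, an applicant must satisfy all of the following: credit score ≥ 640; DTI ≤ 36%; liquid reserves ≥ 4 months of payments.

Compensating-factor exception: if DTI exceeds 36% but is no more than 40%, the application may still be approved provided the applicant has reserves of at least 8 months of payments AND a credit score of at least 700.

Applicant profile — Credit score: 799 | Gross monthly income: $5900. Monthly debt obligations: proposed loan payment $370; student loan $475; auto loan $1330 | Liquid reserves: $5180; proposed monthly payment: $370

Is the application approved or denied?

Approved

Credit score 799 ≥ 640 (meets base)
Total debts = (370 + 475 + 1,330) = 2,175. DTI = 2,175/5,900 = 36.9% > 36% — standard DTI limit exceeded.
Reserves = 5,180/370 = 14.0 months ≥ 4
36.9% falls in the override range (36%–40%), so the compensating-factor test applies.
Reserves 14.0 ≥ 8 months; credit score 799 ≥ 700.
Both override conditions satisfied; DTI exception granted.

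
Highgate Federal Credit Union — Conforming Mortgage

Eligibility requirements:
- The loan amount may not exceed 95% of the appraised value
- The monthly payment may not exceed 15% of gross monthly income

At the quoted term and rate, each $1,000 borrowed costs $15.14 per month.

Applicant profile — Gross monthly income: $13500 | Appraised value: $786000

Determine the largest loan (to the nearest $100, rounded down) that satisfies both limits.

$133,700

Payment cap: 15% × $13,500 = $2,025/month.
At $15.14 per $1,000, that supports 2,025/15.14 × 1,000 ≈ $133,751 → $133,700.
LTV cap: 95% × $786,000 = $746,700 → $746,700.
Binding constraint: payment-to-income.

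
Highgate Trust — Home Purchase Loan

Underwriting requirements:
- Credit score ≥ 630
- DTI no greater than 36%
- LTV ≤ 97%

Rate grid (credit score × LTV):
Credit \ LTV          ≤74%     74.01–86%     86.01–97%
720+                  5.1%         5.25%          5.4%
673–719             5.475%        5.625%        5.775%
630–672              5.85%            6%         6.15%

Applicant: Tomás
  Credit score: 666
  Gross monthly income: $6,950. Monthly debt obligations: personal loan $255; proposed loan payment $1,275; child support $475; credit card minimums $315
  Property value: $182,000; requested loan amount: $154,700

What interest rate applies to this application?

Credit score 666 ≥ 630; Total monthly debts = (255 + 1,275 + 475 + 315) = 2,320. DTI: 2,320 ÷ 6,950 = 33.4%, within the 36% cap
Loan-to-value = 154,700/182,000 = 85% — pass (97% max)
Score 666 is in the 630–672 band; LTV 85% is in the 74.01–86% band → 6%.

6%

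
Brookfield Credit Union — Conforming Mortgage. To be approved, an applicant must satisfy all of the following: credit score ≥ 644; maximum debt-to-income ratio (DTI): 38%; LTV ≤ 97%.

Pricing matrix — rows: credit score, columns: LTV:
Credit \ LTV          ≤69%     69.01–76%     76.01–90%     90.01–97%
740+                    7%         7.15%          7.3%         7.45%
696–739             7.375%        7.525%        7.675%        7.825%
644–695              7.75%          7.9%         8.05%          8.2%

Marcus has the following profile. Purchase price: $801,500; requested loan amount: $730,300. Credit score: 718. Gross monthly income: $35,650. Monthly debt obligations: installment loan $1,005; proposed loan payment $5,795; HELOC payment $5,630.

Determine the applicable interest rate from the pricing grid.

Credit score 718 ≥ 644; Total monthly debts = (1,005 + 5,795 + 5,630) = 12,430. DTI: 12,430 ÷ 35,650 = 34.9%, within the 38% cap
LTV = 730,300/801,500 = 91.1% ≤ 97%
Row: 718 falls in 696–739. Column: 91.1% falls in 90.01–97%. Rate = 7.825%.

7.825%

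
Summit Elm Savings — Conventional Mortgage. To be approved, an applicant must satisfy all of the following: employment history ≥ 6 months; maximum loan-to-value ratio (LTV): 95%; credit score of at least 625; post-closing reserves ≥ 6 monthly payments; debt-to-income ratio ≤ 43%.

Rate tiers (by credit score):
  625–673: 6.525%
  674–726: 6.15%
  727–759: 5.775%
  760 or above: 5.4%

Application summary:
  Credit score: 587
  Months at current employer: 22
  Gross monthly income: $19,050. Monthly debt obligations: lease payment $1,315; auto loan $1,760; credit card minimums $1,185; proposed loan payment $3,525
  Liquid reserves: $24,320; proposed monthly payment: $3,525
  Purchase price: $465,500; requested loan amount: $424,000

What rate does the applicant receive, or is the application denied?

Credit score 587 < 625 (below minimum)
Employment 22 ≥ 6 months
LTV: 424,000 ÷ 465,500 = 91.1%, within 95% cap
Liquid reserves cover 24,320/3,525 = 6.9 months — ≥ 6 required
Total monthly debts = (1,315 + 1,760 + 1,185 + 3,525) = 7,785. Debt-to-income = 7,785/19,050 = 40.9% — meets 43% limit
Not all requirements met → denied.

Denied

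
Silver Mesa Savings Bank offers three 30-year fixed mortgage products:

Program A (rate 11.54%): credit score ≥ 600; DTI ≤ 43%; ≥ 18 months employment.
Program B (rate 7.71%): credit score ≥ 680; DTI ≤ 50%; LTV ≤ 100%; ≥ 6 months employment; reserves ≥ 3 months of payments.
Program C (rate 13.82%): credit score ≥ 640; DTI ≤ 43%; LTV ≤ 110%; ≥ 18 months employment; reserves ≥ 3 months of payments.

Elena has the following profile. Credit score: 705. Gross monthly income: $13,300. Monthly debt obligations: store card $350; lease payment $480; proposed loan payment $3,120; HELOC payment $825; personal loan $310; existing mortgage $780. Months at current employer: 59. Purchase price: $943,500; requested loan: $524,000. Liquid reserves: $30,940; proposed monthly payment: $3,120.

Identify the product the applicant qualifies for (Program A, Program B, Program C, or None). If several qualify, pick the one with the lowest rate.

Total debts = (350 + 480 + 3,120 + 825 + 310 + 780) = 5,865; DTI = 5,865/13,300 = 44.1%.
LTV = 524,000/943,500 = 55.5%.
Reserves = 30,940/3,120 = 9.9 months.
Program A: score 705 ≥ 600; DTI 44.1% > 43%; employment 59 ≥ 18 mo → does not qualify.
Program B: score 705 ≥ 680; DTI 44.1% ≤ 50%; LTV 55.5% ≤ 100%; employment 59 ≥ 6 mo; reserves 9.9 ≥ 3 mo → qualifies.
Program C: score 705 ≥ 640; DTI 44.1% > 43%; LTV 55.5% ≤ 110%; employment 59 ≥ 18 mo; reserves 9.9 ≥ 3 mo → does not qualify.

Program B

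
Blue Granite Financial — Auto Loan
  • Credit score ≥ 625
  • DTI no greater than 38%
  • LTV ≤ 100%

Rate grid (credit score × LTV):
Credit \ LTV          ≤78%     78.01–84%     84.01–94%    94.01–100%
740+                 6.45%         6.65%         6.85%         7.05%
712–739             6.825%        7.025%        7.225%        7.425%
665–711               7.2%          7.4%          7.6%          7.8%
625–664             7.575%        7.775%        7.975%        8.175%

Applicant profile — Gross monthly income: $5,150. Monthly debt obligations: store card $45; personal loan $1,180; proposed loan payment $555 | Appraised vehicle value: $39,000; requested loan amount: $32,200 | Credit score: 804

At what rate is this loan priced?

6.65%

Credit score 804 ≥ 625; Total monthly debts = (45 + 1,180 + 555) = 1,780. DTI: 1,780 ÷ 5,150 = 34.6%, within the 38% cap
Loan-to-value = 32,200/39,000 = 82.6% — pass (100% max)
Score 804 is in the 740+ band; LTV 82.6% is in the 78.01–84% band → 6.65%.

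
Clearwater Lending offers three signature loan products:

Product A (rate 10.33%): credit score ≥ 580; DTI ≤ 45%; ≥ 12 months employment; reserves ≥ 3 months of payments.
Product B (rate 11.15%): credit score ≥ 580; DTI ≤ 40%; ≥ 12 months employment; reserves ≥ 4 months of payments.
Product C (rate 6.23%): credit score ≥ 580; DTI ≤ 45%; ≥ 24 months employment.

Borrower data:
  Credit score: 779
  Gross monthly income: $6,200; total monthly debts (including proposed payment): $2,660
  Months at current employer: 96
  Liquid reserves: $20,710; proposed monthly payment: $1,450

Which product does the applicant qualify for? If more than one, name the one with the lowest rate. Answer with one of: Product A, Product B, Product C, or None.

DTI = 2,660/6,200 = 42.9%.
Reserves = 20,710/1,450 = 14.3 months.
Product A: score 779 ≥ 580; DTI 42.9% ≤ 45%; employment 96 ≥ 12 mo; reserves 14.3 ≥ 3 mo → qualifies.
Product B: score 779 ≥ 580; DTI 42.9% > 40%; employment 96 ≥ 12 mo; reserves 14.3 ≥ 4 mo → does not qualify.
Product C: score 779 ≥ 580; DTI 42.9% ≤ 45%; employment 96 ≥ 24 mo → qualifies.
Qualifying: Product A, Product C. Lowest rate is 6.23% → Product C.

Product C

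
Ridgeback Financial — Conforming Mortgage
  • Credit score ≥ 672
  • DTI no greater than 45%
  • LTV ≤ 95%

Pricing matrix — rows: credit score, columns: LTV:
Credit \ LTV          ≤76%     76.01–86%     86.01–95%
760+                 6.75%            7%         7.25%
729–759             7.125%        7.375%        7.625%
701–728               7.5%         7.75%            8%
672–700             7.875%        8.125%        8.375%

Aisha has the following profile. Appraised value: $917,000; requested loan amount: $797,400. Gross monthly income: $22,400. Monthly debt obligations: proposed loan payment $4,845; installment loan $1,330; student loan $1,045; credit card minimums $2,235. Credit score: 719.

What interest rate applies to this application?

Credit score 719 ≥ 672; Total monthly debts = (4,845 + 1,330 + 1,045 + 2,235) = 9,455. Debt-to-income = 9,455/22,400 = 42.2% — meets 45% limit
LTV = 797,400/917,000 = 87% ≤ 95%
Credit 719 → row 701–728; LTV 87% → column 86.01–95%. Grid cell → 8%.

8%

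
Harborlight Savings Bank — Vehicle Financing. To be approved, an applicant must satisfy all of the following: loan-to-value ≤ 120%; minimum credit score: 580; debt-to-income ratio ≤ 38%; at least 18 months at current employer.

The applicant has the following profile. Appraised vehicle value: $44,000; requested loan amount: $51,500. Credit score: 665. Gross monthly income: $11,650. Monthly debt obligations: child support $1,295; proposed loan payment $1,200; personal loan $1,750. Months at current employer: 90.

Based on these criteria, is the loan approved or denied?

LTV: 51,500 ÷ 44,000 = 117%, within 120% cap
Credit score 665 ≥ 580 (meets)
Total monthly debts = (1,295 + 1,200 + 1,750) = 4,245. DTI: 4,245 ÷ 11,650 = 36.4%, within the 38% cap
Employment 90 ≥ 18 months
All criteria satisfied.

Approved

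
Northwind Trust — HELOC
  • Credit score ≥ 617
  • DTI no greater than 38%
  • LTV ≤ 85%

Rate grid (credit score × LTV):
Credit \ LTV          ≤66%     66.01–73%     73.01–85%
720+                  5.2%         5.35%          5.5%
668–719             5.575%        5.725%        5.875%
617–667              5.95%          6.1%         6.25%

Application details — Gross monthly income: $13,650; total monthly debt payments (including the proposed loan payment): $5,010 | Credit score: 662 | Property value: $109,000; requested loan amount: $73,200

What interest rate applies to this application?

Credit score 662 ≥ 617; DTI = 5,010/13,650 = 36.7% ≤ 38%
Loan-to-value = 73,200/109,000 = 67.2% — pass (85% max)
Credit 662 → row 617–667; LTV 67.2% → column 66.01–73%. Grid cell → 6.1%.

6.1%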